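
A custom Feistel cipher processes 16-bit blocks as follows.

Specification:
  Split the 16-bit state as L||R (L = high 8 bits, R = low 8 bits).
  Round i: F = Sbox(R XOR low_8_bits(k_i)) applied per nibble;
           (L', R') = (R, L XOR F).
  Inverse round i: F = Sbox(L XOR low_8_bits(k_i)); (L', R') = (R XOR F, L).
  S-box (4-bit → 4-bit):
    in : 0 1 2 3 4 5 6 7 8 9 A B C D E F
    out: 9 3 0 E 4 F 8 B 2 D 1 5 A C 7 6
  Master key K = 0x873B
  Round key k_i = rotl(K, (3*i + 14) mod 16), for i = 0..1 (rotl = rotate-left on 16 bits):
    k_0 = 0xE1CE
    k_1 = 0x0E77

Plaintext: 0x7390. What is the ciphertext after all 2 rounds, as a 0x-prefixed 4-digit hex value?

0x84FE

s_0 = plaintext = 0x7390
s_1 = Round(s_0, k_0) = 0x9084
s_2 = Round(s_1, k_1) = 0x84FE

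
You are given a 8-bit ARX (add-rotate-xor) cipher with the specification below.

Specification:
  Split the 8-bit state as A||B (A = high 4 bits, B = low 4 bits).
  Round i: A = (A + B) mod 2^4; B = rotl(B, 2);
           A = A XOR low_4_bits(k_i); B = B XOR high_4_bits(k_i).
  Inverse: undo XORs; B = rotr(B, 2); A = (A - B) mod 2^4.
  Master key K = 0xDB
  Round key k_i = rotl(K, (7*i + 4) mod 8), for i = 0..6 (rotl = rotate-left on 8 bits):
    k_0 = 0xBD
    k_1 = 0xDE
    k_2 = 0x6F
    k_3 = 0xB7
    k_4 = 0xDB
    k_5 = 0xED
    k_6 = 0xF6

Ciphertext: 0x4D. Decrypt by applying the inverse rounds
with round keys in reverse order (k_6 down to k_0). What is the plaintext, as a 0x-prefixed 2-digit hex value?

0xF0

s_0 = ciphertext = 0x4D
s_1 = InvRound(s_0, k_6) = 0xA8
s_2 = InvRound(s_1, k_5) = 0xE9
s_3 = InvRound(s_2, k_4) = 0x41
s_4 = InvRound(s_3, k_3) = 0x9A
s_5 = InvRound(s_4, k_2) = 0x33
s_6 = InvRound(s_5, k_1) = 0x2B
s_7 = InvRound(s_6, k_0) = 0xF0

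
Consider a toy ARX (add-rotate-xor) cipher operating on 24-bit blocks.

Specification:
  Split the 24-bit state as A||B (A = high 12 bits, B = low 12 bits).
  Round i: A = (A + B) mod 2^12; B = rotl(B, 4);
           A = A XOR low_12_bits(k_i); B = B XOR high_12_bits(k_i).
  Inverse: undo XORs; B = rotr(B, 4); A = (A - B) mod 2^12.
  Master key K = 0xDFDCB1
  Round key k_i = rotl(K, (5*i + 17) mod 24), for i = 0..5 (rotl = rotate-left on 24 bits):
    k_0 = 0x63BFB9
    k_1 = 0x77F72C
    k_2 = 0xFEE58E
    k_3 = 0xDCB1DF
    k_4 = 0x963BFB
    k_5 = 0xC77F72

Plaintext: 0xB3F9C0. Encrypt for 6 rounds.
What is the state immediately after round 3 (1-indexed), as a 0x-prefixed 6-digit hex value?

s_0 = plaintext = 0xB3F9C0
s_1 = Round(s_0, k_0) = 0xB46A32
s_2 = Round(s_1, k_1) = 0x254455
s_3 = Round(s_2, k_2) = 0x327ABA
s_4 = Round(s_3, k_3) = 0xC3E661
s_5 = Round(s_4, k_4) = 0x964F75
s_6 = Round(s_5, k_5) = 0x7ABB28

0x327ABA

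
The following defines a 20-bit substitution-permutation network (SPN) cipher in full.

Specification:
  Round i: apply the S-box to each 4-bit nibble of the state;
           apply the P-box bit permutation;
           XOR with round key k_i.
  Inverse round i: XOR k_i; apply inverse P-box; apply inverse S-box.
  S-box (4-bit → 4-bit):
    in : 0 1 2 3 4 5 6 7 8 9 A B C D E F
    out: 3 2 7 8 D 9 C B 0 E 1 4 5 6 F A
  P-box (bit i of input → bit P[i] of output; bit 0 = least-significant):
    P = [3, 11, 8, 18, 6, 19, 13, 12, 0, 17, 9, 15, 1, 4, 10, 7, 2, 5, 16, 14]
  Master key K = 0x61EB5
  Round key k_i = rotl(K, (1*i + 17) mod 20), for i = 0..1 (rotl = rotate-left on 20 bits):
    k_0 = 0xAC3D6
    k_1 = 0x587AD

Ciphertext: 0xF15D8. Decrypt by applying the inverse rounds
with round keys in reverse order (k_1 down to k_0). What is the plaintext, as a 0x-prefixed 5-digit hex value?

s_0 = ciphertext = 0xF15D8
s_1 = InvRound(s_0, k_1) = 0x01E78
s_2 = InvRound(s_1, k_0) = 0x74FF2

0x74FF2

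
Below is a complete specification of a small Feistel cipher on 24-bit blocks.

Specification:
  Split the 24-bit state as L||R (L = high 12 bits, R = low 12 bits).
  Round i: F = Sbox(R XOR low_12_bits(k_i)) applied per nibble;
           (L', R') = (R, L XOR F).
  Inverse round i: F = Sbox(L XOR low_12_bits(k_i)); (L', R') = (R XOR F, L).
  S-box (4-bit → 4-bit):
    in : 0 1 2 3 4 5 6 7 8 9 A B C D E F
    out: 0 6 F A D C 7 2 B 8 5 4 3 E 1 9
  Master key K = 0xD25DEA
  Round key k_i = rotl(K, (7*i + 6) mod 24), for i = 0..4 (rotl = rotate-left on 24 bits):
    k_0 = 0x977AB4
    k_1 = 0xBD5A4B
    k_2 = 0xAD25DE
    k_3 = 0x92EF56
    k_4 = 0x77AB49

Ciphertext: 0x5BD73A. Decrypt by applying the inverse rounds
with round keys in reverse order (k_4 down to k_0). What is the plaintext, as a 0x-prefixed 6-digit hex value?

s_0 = ciphertext = 0x5BD73A
s_1 = InvRound(s_0, k_4) = 0x6A75BD
s_2 = InvRound(s_1, k_3) = 0xD2B6A7
s_3 = InvRound(s_2, k_2) = 0xD3BD2B
s_4 = InvRound(s_3, k_1) = 0xF0BD3B
s_5 = InvRound(s_4, k_0) = 0x172F0B

0x172F0B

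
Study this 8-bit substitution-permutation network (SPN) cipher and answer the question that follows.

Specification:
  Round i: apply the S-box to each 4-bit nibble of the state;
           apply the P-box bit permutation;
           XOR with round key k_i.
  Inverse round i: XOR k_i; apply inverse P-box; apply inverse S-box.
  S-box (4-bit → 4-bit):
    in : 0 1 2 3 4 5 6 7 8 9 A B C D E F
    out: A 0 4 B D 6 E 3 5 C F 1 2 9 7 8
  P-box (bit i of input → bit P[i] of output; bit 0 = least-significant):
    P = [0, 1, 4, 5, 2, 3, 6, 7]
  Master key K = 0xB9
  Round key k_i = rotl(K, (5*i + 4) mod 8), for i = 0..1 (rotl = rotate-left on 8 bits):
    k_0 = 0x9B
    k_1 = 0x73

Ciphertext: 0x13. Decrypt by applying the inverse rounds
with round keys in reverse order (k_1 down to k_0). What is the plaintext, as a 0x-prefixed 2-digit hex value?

0xD9

s_0 = ciphertext = 0x13
s_1 = InvRound(s_0, k_1) = 0x2F
s_2 = InvRound(s_1, k_0) = 0xD9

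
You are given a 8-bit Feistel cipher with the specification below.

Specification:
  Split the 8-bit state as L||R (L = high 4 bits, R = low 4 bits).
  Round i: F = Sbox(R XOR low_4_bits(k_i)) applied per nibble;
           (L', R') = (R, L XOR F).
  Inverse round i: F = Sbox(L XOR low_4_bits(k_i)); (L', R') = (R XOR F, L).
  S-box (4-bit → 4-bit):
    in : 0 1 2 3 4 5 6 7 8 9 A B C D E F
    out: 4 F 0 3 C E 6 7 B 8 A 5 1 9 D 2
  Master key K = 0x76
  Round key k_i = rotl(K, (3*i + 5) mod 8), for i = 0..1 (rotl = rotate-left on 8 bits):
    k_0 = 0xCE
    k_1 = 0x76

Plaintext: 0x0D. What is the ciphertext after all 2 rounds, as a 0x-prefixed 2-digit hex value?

0x33

s_0 = plaintext = 0x0D
s_1 = Round(s_0, k_0) = 0xD3
s_2 = Round(s_1, k_1) = 0x33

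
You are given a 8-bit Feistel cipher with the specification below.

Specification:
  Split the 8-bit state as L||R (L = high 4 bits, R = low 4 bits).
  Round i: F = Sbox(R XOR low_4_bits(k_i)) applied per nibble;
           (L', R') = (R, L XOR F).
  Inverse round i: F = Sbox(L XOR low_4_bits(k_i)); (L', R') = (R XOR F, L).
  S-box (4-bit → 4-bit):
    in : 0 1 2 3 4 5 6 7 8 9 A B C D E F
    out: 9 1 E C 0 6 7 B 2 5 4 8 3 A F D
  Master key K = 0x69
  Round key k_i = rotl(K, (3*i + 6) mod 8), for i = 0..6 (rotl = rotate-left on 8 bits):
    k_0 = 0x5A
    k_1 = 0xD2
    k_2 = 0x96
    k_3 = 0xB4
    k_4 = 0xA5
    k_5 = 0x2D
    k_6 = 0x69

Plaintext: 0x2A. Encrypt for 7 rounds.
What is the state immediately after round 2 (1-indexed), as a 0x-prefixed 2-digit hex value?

s_0 = plaintext = 0x2A
s_1 = Round(s_0, k_0) = 0xAB
s_2 = Round(s_1, k_1) = 0xBF
s_3 = Round(s_2, k_2) = 0xFE
s_4 = Round(s_3, k_3) = 0xEB
s_5 = Round(s_4, k_4) = 0xB1
s_6 = Round(s_5, k_5) = 0x18
s_7 = Round(s_6, k_6) = 0x80

0xBF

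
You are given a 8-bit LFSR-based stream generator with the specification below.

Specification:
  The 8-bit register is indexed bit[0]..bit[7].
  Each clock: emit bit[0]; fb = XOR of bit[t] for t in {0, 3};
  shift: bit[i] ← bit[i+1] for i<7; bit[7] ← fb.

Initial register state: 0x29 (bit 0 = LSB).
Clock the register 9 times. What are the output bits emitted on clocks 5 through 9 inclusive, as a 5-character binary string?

01000

reg_0 = 0x29
clock 1: out=1, reg = 0x14
clock 2: out=0, reg = 0x0A
clock 3: out=0, reg = 0x85
clock 4: out=1, reg = 0xC2
clock 5: out=0, reg = 0x61
clock 6: out=1, reg = 0xB0
clock 7: out=0, reg = 0x58
clock 8: out=0, reg = 0xAC
clock 9: out=0, reg = 0xD6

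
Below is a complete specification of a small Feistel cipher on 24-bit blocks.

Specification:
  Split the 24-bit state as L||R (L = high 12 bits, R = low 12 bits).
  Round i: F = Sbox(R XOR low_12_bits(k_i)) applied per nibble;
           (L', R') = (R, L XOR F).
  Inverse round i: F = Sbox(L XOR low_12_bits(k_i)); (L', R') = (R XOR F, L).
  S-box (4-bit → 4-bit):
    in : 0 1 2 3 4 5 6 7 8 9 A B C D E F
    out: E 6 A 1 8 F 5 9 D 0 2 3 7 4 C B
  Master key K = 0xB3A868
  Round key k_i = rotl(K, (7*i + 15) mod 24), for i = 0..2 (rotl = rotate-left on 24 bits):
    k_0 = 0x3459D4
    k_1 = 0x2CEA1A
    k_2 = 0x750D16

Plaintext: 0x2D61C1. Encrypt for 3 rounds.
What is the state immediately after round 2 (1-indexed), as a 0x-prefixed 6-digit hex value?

0xFB9EE0

s_0 = plaintext = 0x2D61C1
s_1 = Round(s_0, k_0) = 0x1C1FB9
s_2 = Round(s_1, k_1) = 0xFB9EE0
s_3 = Round(s_2, k_2) = 0xEE0E0C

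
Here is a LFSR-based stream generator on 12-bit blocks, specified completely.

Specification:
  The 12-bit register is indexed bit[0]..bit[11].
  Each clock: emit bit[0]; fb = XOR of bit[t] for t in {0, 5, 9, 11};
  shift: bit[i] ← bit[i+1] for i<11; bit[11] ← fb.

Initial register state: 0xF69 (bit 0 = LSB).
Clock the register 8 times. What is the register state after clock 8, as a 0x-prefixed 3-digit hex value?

0x2CF

reg_0 = 0xF69
clock 1: out=1, reg = 0x7B4
clock 2: out=0, reg = 0x3DA
clock 3: out=0, reg = 0x9ED
clock 4: out=1, reg = 0xCF6
clock 5: out=0, reg = 0x67B
clock 6: out=1, reg = 0xB3D
clock 7: out=1, reg = 0x59E
clock 8: out=0, reg = 0x2CF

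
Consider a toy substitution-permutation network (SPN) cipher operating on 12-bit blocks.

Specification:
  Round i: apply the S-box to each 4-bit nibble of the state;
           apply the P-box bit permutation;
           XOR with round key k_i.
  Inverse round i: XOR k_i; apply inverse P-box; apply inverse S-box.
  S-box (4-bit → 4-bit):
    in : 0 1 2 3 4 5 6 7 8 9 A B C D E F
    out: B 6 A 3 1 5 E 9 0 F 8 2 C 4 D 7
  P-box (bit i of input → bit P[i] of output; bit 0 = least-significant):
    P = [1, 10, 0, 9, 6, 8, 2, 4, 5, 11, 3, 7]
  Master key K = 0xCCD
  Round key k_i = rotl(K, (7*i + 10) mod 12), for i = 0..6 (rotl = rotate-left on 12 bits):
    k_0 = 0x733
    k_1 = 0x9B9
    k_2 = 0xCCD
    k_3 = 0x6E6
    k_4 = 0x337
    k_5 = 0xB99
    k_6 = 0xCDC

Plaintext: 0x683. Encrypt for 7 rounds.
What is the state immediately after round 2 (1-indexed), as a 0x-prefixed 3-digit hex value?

0x6BA

s_0 = plaintext = 0x683
s_1 = Round(s_0, k_0) = 0xBB9
s_2 = Round(s_1, k_1) = 0x6BA
s_3 = Round(s_2, k_2) = 0x745
s_4 = Round(s_3, k_3) = 0x605
s_5 = Round(s_4, k_4) = 0xAEC
s_6 = Round(s_5, k_5) = 0x94C
s_7 = Round(s_6, k_6) = 0x635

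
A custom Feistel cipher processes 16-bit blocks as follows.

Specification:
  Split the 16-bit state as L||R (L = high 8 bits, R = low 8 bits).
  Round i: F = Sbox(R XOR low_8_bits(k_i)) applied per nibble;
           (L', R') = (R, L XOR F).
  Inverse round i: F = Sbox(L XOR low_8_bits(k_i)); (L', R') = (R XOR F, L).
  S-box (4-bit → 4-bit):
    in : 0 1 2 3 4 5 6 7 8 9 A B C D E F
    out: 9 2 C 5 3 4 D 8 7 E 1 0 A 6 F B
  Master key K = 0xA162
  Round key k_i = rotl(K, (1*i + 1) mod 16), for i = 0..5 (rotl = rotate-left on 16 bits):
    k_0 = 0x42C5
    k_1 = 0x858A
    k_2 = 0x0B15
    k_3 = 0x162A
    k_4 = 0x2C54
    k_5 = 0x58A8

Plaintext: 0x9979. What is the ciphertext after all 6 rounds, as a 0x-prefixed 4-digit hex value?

s_0 = plaintext = 0x9979
s_1 = Round(s_0, k_0) = 0x7993
s_2 = Round(s_1, k_1) = 0x9357
s_3 = Round(s_2, k_2) = 0x57AF
s_4 = Round(s_3, k_3) = 0xAF23
s_5 = Round(s_4, k_4) = 0x2327
s_6 = Round(s_5, k_5) = 0x2758

0x2758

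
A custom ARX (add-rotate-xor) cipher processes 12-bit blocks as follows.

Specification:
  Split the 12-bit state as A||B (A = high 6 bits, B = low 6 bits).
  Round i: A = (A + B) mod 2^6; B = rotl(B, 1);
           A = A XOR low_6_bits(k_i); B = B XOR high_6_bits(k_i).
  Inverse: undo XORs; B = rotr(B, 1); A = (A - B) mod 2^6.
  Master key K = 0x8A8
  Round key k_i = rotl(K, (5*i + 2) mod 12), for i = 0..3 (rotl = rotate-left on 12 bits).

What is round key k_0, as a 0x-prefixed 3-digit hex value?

K = 0x8A8
k_0 = rotl(K, (5*0+2) mod 12) = rotl(K, 2) = 0x2A2

0x2A2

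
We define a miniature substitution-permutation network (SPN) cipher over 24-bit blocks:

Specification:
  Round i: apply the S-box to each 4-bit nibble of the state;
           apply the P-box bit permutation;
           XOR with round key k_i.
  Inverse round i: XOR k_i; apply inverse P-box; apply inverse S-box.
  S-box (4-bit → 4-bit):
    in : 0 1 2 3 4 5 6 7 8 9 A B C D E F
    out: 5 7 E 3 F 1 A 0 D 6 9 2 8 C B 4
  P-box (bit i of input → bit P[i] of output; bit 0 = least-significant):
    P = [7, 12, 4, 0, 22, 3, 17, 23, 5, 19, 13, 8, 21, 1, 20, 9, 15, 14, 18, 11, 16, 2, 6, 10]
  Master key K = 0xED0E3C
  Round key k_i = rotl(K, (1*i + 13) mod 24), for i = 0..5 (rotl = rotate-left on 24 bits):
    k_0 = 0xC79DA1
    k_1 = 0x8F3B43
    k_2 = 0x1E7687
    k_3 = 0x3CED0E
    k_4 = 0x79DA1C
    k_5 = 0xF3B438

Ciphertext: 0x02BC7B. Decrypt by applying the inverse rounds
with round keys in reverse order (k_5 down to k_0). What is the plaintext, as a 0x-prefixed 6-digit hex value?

0xDE02FF

s_0 = ciphertext = 0x02BC7B
s_1 = InvRound(s_0, k_5) = 0x0C17AC
s_2 = InvRound(s_1, k_4) = 0xA40A50
s_3 = InvRound(s_2, k_3) = 0x23226F
s_4 = InvRound(s_3, k_2) = 0x8903B3
s_5 = InvRound(s_4, k_1) = 0xFD70F1
s_6 = InvRound(s_5, k_0) = 0xDE02FF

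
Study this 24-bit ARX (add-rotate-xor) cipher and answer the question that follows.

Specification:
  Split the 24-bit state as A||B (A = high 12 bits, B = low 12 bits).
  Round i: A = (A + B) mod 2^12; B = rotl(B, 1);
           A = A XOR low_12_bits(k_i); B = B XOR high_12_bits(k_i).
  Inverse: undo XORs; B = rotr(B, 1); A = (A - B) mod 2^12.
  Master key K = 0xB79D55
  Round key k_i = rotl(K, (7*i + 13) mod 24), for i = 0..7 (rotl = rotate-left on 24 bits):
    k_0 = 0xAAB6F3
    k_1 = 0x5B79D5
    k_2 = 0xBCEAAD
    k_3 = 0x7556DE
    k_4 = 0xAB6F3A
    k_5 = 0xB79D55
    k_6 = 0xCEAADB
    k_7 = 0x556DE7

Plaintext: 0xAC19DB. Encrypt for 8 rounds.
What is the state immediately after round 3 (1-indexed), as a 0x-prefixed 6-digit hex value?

s_0 = plaintext = 0xAC19DB
s_1 = Round(s_0, k_0) = 0x26F91C
s_2 = Round(s_1, k_1) = 0x25E78E
s_3 = Round(s_2, k_2) = 0x3414D2
s_4 = Round(s_3, k_3) = 0xECDEF1
s_5 = Round(s_4, k_4) = 0x284755
s_6 = Round(s_5, k_5) = 0x48C5D3
s_7 = Round(s_6, k_6) = 0x08474C
s_8 = Round(s_7, k_7) = 0xA37BCE

0x3414D2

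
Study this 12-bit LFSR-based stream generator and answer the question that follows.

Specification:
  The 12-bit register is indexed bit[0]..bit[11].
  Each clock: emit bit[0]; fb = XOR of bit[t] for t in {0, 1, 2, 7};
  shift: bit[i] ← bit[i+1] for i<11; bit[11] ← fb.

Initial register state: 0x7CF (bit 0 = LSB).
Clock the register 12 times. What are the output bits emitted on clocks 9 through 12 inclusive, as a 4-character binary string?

1110

reg_0 = 0x7CF
clock 1: out=1, reg = 0x3E7
clock 2: out=1, reg = 0x1F3
clock 3: out=1, reg = 0x8F9
clock 4: out=1, reg = 0x47C
clock 5: out=0, reg = 0xA3E
clock 6: out=0, reg = 0x51F
clock 7: out=1, reg = 0xA8F
clock 8: out=1, reg = 0x547
clock 9: out=1, reg = 0xAA3
clock 10: out=1, reg = 0xD51
clock 11: out=1, reg = 0xEA8
clock 12: out=0, reg = 0xF54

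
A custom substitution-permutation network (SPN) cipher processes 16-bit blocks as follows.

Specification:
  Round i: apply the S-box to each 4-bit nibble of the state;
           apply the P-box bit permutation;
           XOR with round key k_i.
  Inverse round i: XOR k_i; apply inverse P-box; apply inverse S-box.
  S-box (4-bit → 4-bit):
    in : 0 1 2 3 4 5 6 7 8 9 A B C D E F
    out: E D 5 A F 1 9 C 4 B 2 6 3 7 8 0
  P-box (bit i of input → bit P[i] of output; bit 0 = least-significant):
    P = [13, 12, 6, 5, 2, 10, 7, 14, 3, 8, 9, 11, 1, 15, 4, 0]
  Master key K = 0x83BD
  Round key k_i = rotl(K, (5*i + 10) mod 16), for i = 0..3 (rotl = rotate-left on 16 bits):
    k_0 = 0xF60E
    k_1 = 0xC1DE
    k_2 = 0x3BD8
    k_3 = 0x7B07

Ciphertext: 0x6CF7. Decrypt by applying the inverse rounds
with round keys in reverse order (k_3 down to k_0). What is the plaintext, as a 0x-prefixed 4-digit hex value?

s_0 = ciphertext = 0x6CF7
s_1 = InvRound(s_0, k_3) = 0x8BB0
s_2 = InvRound(s_1, k_2) = 0xA5F4
s_3 = InvRound(s_2, k_1) = 0x5536
s_4 = InvRound(s_3, k_0) = 0xBDF6

0xBDF6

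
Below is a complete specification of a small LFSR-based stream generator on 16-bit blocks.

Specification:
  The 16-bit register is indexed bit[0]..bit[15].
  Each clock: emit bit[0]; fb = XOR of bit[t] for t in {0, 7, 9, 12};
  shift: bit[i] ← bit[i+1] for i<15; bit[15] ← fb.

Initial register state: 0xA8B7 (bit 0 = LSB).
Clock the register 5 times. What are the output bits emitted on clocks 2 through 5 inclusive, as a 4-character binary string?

1101

reg_0 = 0xA8B7
clock 1: out=1, reg = 0x545B
clock 2: out=1, reg = 0x2A2D
clock 3: out=1, reg = 0x1516
clock 4: out=0, reg = 0x8A8B
clock 5: out=1, reg = 0xC545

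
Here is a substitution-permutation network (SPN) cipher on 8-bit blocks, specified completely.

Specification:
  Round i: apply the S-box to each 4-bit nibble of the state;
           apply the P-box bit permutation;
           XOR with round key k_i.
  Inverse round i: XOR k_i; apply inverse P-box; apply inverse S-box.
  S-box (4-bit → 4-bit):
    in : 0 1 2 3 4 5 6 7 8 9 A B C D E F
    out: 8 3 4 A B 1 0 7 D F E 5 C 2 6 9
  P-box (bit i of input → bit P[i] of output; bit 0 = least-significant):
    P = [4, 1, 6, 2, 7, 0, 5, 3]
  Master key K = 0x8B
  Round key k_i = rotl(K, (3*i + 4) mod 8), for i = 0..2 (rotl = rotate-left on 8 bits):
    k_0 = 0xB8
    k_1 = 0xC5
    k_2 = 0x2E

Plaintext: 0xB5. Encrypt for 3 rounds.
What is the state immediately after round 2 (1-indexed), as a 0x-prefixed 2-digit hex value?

0x99

s_0 = plaintext = 0xB5
s_1 = Round(s_0, k_0) = 0x08
s_2 = Round(s_1, k_1) = 0x99
s_3 = Round(s_2, k_2) = 0xD1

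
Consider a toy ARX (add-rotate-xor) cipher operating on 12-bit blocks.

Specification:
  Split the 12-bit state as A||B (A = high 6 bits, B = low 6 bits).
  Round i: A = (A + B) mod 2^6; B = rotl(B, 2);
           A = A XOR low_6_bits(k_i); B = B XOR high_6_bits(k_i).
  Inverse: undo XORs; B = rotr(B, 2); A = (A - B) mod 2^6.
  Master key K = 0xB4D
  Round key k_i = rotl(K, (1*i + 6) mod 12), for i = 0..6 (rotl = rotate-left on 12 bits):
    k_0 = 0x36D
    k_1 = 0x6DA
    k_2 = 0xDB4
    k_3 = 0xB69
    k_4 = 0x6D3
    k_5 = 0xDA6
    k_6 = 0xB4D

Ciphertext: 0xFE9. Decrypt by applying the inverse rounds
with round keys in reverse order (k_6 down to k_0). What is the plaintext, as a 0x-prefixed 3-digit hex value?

0x209

s_0 = ciphertext = 0xFE9
s_1 = InvRound(s_0, k_6) = 0xC41
s_2 = InvRound(s_1, k_5) = 0x6BD
s_3 = InvRound(s_2, k_4) = 0x829
s_4 = InvRound(s_3, k_3) = 0x201
s_5 = InvRound(s_4, k_2) = 0xFFD
s_6 = InvRound(s_5, k_1) = 0xF29
s_7 = InvRound(s_6, k_0) = 0x209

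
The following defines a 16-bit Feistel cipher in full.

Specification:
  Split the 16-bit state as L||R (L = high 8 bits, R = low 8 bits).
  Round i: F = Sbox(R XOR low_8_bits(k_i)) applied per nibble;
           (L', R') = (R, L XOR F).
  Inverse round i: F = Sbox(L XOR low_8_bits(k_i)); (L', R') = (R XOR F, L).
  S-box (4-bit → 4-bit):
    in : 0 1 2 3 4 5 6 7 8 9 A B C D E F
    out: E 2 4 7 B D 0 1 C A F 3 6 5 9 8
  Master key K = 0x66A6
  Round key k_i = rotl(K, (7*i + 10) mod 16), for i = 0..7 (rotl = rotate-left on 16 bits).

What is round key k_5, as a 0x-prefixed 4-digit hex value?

0xCCD4

K = 0x66A6
k_0 = rotl(K, (7*0+10) mod 16) = rotl(K, 10) = 0x999A
k_1 = rotl(K, (7*1+10) mod 16) = rotl(K, 1) = 0xCD4C
k_2 = rotl(K, (7*2+10) mod 16) = rotl(K, 8) = 0xA666
k_3 = rotl(K, (7*3+10) mod 16) = rotl(K, 15) = 0x3353
k_4 = rotl(K, (7*4+10) mod 16) = rotl(K, 6) = 0xA999
k_5 = rotl(K, (7*5+10) mod 16) = rotl(K, 13) = 0xCCD4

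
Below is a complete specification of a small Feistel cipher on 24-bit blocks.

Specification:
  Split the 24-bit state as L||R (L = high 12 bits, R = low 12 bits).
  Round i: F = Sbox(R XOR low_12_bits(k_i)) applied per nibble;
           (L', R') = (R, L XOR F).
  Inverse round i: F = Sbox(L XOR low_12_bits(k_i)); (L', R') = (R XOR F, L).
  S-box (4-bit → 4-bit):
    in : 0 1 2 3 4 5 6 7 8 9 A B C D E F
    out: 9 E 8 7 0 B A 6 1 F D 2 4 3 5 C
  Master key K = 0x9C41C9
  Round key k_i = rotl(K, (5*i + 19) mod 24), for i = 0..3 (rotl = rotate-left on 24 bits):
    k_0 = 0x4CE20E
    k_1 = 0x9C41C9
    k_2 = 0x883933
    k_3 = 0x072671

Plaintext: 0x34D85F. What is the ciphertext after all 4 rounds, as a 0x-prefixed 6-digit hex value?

s_0 = plaintext = 0x34D85F
s_1 = Round(s_0, k_0) = 0x85FEF3
s_2 = Round(s_1, k_1) = 0xEF3422
s_3 = Round(s_2, k_2) = 0x422D1D
s_4 = Round(s_3, k_3) = 0xD1D686

0xD1D686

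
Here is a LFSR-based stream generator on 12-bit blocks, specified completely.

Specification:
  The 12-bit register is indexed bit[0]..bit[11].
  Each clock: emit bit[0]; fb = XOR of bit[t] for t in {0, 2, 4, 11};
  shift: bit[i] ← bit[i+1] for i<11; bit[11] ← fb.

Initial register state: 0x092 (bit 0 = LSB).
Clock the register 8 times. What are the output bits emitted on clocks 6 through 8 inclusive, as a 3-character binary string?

reg_0 = 0x092
clock 1: out=0, reg = 0x849
clock 2: out=1, reg = 0x424
clock 3: out=0, reg = 0xA12
clock 4: out=0, reg = 0x509
clock 5: out=1, reg = 0xA84
clock 6: out=0, reg = 0x542
clock 7: out=0, reg = 0x2A1
clock 8: out=1, reg = 0x950

001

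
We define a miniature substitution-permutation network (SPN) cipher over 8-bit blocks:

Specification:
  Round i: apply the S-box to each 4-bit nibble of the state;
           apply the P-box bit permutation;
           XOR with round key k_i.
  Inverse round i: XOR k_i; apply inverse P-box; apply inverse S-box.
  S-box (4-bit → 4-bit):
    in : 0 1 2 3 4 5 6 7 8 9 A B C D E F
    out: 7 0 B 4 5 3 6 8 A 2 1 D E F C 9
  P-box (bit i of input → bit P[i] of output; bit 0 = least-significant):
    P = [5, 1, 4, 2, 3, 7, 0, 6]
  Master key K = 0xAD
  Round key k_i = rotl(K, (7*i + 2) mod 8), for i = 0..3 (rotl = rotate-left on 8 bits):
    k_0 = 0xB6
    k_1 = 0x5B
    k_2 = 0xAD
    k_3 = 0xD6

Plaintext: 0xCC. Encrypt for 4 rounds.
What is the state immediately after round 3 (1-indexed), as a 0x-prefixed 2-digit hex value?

0x44

s_0 = plaintext = 0xCC
s_1 = Round(s_0, k_0) = 0x61
s_2 = Round(s_1, k_1) = 0xDA
s_3 = Round(s_2, k_2) = 0x44
s_4 = Round(s_3, k_3) = 0xEF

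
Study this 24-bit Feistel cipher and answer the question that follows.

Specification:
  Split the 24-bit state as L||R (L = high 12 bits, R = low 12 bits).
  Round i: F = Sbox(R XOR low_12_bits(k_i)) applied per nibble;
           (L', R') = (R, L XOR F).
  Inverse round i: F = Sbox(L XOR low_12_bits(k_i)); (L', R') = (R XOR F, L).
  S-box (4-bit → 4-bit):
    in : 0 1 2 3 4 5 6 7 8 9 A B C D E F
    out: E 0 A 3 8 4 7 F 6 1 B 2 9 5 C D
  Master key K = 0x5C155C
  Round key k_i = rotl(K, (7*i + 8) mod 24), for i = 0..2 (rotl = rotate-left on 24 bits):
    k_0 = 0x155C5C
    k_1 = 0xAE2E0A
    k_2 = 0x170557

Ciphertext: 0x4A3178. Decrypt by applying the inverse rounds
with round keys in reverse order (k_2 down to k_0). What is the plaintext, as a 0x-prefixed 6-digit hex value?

s_0 = ciphertext = 0x4A3178
s_1 = InvRound(s_0, k_2) = 0x1A04A3
s_2 = InvRound(s_1, k_1) = 0x9181A0
s_3 = InvRound(s_2, k_0) = 0x528918

0x528918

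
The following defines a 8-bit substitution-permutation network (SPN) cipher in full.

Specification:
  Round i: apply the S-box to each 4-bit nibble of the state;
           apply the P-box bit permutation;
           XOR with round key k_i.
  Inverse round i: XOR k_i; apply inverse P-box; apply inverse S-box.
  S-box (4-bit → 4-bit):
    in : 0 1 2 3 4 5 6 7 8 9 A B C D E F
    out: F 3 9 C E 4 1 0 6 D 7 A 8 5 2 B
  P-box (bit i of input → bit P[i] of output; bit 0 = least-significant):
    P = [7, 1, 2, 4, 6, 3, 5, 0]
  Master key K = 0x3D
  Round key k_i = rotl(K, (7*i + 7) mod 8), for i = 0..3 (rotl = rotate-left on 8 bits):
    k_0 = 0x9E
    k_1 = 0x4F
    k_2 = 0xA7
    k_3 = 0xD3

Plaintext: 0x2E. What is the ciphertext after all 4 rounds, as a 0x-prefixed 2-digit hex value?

0x37

s_0 = plaintext = 0x2E
s_1 = Round(s_0, k_0) = 0xDD
s_2 = Round(s_1, k_1) = 0xAB
s_3 = Round(s_2, k_2) = 0xDD
s_4 = Round(s_3, k_3) = 0x37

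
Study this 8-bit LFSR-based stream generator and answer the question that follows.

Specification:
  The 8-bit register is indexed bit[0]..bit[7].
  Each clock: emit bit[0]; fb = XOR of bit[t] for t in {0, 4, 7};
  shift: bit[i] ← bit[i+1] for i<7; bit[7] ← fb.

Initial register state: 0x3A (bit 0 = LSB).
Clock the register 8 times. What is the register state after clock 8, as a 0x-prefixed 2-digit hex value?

0xC7

reg_0 = 0x3A
clock 1: out=0, reg = 0x9D
clock 2: out=1, reg = 0xCE
clock 3: out=0, reg = 0xE7
clock 4: out=1, reg = 0x73
clock 5: out=1, reg = 0x39
clock 6: out=1, reg = 0x1C
clock 7: out=0, reg = 0x8E
clock 8: out=0, reg = 0xC7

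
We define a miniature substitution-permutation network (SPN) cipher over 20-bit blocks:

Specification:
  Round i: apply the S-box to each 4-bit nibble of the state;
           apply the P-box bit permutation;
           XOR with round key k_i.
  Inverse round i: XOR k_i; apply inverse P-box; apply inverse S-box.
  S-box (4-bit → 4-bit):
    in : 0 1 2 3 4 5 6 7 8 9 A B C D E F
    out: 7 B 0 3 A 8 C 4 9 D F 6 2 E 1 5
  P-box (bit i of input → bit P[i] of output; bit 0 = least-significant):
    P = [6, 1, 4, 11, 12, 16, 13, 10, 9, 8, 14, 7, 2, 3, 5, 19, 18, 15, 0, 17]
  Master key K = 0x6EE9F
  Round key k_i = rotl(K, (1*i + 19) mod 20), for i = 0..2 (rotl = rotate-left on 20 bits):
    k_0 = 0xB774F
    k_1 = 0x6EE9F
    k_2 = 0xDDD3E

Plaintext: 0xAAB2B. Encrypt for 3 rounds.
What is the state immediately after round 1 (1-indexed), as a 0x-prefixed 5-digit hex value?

s_0 = plaintext = 0xAAB2B
s_1 = Round(s_0, k_0) = 0x5B670
s_2 = Round(s_1, k_1) = 0x48E65
s_3 = Round(s_2, k_2) = 0x7733A

0x5B670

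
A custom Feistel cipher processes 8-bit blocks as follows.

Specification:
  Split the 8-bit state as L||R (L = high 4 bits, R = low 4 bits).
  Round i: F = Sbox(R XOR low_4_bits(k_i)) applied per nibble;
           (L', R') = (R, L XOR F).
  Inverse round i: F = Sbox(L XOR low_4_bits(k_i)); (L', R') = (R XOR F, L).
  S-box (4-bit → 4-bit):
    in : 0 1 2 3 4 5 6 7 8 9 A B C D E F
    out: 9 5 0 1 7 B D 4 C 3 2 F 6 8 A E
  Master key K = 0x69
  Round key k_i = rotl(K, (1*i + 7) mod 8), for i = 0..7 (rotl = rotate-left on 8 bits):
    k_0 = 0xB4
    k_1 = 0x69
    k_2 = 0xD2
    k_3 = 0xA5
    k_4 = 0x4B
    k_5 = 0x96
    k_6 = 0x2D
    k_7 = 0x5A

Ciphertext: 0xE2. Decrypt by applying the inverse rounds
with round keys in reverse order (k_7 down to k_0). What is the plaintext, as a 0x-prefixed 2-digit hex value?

s_0 = ciphertext = 0xE2
s_1 = InvRound(s_0, k_7) = 0x5E
s_2 = InvRound(s_1, k_6) = 0x25
s_3 = InvRound(s_2, k_5) = 0x22
s_4 = InvRound(s_3, k_4) = 0x12
s_5 = InvRound(s_4, k_3) = 0x51
s_6 = InvRound(s_5, k_2) = 0x55
s_7 = InvRound(s_6, k_1) = 0x35
s_8 = InvRound(s_7, k_0) = 0x13

0x13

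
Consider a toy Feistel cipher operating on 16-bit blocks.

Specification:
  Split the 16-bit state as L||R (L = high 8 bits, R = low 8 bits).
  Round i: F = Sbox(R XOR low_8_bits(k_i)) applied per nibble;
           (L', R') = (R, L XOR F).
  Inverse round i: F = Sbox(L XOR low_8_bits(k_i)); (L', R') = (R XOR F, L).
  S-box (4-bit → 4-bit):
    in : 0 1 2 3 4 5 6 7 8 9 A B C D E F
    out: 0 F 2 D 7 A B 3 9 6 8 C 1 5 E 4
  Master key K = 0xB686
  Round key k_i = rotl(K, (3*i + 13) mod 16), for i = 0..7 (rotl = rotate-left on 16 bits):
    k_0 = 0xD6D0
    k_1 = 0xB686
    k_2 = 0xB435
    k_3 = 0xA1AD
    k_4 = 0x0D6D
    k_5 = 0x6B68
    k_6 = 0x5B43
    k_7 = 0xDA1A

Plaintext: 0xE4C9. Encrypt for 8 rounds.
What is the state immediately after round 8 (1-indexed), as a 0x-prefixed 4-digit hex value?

0x86AB

s_0 = plaintext = 0xE4C9
s_1 = Round(s_0, k_0) = 0xC912
s_2 = Round(s_1, k_1) = 0x12AE
s_3 = Round(s_2, k_2) = 0xAE7E
s_4 = Round(s_3, k_3) = 0x7EF3
s_5 = Round(s_4, k_4) = 0xF310
s_6 = Round(s_5, k_5) = 0x10CA
s_7 = Round(s_6, k_6) = 0xCA86
s_8 = Round(s_7, k_7) = 0x86AB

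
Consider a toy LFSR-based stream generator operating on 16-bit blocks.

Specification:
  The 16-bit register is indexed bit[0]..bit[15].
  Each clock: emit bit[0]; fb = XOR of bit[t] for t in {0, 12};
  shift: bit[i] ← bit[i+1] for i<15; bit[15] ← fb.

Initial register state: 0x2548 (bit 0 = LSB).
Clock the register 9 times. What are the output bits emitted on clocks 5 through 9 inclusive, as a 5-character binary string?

reg_0 = 0x2548
clock 1: out=0, reg = 0x12A4
clock 2: out=0, reg = 0x8952
clock 3: out=0, reg = 0x44A9
clock 4: out=1, reg = 0xA254
clock 5: out=0, reg = 0x512A
clock 6: out=0, reg = 0xA895
clock 7: out=1, reg = 0xD44A
clock 8: out=0, reg = 0xEA25
clock 9: out=1, reg = 0xF512

00101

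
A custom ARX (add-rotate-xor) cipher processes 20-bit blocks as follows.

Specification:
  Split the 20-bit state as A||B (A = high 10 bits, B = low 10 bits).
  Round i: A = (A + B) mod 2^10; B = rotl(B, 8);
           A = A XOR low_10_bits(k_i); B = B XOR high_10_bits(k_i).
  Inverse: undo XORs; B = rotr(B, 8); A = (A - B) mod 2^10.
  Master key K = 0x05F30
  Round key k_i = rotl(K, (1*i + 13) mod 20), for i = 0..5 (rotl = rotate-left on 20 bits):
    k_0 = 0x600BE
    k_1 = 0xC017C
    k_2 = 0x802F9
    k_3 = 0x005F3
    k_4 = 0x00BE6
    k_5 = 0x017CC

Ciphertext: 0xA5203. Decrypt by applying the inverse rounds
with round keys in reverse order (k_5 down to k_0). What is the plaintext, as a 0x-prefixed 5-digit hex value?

0x2FF35

s_0 = ciphertext = 0xA5203
s_1 = InvRound(s_0, k_5) = 0x4F81A
s_2 = InvRound(s_1, k_4) = 0x9E060
s_3 = InvRound(s_2, k_3) = 0x81D84
s_4 = InvRound(s_3, k_2) = 0xBAE13
s_5 = InvRound(s_4, k_1) = 0xD284D
s_6 = InvRound(s_5, k_0) = 0x2FF35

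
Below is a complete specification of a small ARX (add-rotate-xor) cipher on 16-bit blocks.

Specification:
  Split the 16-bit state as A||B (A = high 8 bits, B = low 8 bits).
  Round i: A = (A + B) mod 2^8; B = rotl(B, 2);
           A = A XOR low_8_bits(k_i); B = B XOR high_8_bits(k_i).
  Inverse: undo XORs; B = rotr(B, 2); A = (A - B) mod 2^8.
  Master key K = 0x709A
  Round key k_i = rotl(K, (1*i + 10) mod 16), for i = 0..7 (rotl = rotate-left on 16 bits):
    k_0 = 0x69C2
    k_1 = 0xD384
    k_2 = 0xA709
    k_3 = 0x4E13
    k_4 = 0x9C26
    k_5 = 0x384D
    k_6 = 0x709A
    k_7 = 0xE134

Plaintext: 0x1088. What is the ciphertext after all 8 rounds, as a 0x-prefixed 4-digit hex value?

s_0 = plaintext = 0x1088
s_1 = Round(s_0, k_0) = 0x5A4B
s_2 = Round(s_1, k_1) = 0x21FE
s_3 = Round(s_2, k_2) = 0x165C
s_4 = Round(s_3, k_3) = 0x613F
s_5 = Round(s_4, k_4) = 0x8660
s_6 = Round(s_5, k_5) = 0xABB9
s_7 = Round(s_6, k_6) = 0xFE96
s_8 = Round(s_7, k_7) = 0xA0BB

0xA0BB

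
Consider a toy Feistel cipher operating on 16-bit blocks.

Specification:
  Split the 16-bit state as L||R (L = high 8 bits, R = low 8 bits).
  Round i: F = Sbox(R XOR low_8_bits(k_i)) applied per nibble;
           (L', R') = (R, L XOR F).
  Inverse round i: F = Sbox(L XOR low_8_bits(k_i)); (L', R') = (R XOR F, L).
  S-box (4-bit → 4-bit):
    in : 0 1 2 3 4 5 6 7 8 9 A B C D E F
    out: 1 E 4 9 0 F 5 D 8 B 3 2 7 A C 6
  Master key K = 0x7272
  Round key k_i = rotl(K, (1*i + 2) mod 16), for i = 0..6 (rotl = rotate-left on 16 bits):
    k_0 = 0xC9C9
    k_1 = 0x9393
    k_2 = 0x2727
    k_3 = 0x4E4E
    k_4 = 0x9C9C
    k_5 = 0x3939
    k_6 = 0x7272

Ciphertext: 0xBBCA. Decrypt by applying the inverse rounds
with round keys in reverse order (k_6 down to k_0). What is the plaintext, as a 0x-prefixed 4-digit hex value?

0x5E4C

s_0 = ciphertext = 0xBBCA
s_1 = InvRound(s_0, k_6) = 0xB1BB
s_2 = InvRound(s_1, k_5) = 0x33B1
s_3 = InvRound(s_2, k_4) = 0x8733
s_4 = InvRound(s_3, k_3) = 0x4887
s_5 = InvRound(s_4, k_2) = 0xD148
s_6 = InvRound(s_5, k_1) = 0x4CD1
s_7 = InvRound(s_6, k_0) = 0x5E4C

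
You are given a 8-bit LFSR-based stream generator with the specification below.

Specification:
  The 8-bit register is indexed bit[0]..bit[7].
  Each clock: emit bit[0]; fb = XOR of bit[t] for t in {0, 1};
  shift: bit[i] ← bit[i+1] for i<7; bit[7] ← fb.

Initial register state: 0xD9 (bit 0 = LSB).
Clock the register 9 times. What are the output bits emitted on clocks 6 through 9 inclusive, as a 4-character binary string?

0111

reg_0 = 0xD9
clock 1: out=1, reg = 0xEC
clock 2: out=0, reg = 0x76
clock 3: out=0, reg = 0xBB
clock 4: out=1, reg = 0x5D
clock 5: out=1, reg = 0xAE
clock 6: out=0, reg = 0xD7
clock 7: out=1, reg = 0x6B
clock 8: out=1, reg = 0x35
clock 9: out=1, reg = 0x9A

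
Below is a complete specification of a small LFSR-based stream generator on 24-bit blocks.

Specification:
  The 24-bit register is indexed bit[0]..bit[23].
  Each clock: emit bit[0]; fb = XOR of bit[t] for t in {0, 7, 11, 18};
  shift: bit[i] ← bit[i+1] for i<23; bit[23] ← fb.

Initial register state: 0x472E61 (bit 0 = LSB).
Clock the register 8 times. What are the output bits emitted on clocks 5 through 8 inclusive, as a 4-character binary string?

0110

reg_0 = 0x472E61
clock 1: out=1, reg = 0xA39730
clock 2: out=0, reg = 0x51CB98
clock 3: out=0, reg = 0x28E5CC
clock 4: out=0, reg = 0x9472E6
clock 5: out=0, reg = 0x4A3973
clock 6: out=1, reg = 0x251CB9
clock 7: out=1, reg = 0x128E5C
clock 8: out=0, reg = 0x89472E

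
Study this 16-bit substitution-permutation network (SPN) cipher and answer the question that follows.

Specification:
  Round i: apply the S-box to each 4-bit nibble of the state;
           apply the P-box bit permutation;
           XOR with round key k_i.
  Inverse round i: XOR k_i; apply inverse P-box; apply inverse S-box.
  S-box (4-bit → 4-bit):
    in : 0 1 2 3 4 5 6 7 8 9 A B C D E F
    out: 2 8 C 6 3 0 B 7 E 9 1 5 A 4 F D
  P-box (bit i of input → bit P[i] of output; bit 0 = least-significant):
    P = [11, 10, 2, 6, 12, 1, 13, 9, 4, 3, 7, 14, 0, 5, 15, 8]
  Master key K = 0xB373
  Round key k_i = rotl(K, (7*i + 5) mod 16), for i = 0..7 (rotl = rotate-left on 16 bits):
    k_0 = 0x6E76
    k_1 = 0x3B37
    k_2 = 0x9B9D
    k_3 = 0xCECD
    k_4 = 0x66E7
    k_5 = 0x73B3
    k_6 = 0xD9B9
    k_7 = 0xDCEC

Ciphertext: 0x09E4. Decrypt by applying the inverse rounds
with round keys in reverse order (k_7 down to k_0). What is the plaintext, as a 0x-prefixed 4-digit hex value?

s_0 = ciphertext = 0x09E4
s_1 = InvRound(s_0, k_7) = 0x2CA0
s_2 = InvRound(s_1, k_6) = 0xF6B0
s_3 = InvRound(s_2, k_5) = 0xF500
s_4 = InvRound(s_3, k_4) = 0xED62
s_5 = InvRound(s_4, k_3) = 0x638D
s_6 = InvRound(s_5, k_2) = 0xD9BA
s_7 = InvRound(s_6, k_1) = 0xB82D
s_8 = InvRound(s_7, k_0) = 0xB66C

0xB66C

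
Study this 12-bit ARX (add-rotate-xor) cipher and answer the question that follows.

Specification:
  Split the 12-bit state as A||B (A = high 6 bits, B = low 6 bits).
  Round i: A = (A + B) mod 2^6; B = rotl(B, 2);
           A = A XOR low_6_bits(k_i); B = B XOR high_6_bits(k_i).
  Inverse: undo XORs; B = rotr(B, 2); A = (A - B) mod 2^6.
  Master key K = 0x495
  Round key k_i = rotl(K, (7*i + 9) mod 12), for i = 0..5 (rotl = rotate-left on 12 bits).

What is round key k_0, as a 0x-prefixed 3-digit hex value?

K = 0x495
k_0 = rotl(K, (7*0+9) mod 12) = rotl(K, 9) = 0xA92

0xA92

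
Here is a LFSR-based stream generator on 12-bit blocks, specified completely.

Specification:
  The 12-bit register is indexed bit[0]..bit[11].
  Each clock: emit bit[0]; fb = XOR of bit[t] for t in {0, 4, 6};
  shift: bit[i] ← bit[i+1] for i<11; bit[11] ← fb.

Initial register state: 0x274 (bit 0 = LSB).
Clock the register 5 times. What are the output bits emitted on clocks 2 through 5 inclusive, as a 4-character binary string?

0101

reg_0 = 0x274
clock 1: out=0, reg = 0x13A
clock 2: out=0, reg = 0x89D
clock 3: out=1, reg = 0x44E
clock 4: out=0, reg = 0xA27
clock 5: out=1, reg = 0xD13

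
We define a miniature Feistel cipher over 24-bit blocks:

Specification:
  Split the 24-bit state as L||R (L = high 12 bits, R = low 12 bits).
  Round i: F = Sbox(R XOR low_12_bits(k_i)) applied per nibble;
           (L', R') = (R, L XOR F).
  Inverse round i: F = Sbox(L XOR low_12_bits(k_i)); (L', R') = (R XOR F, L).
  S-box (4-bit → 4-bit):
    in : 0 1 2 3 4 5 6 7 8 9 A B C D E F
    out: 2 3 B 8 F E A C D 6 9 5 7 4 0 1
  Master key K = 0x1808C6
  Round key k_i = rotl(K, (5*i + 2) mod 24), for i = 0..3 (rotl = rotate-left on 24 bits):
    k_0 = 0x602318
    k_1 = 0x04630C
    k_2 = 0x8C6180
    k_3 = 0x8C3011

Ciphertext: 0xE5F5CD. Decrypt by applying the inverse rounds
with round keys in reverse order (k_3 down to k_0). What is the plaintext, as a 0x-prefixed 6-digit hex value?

0x52DE11

s_0 = ciphertext = 0xE5F5CD
s_1 = InvRound(s_0, k_3) = 0x53DE5F
s_2 = InvRound(s_1, k_2) = 0x10B53D
s_3 = InvRound(s_2, k_1) = 0xE1110B
s_4 = InvRound(s_3, k_0) = 0x52DE11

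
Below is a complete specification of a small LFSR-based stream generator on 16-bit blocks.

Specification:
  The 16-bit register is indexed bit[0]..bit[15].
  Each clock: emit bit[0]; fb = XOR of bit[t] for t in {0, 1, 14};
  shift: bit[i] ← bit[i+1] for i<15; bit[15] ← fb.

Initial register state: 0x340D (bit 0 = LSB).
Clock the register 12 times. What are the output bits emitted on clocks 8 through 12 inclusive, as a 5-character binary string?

reg_0 = 0x340D
clock 1: out=1, reg = 0x9A06
clock 2: out=0, reg = 0xCD03
clock 3: out=1, reg = 0xE681
clock 4: out=1, reg = 0x7340
clock 5: out=0, reg = 0xB9A0
clock 6: out=0, reg = 0x5CD0
clock 7: out=0, reg = 0xAE68
clock 8: out=0, reg = 0x5734
clock 9: out=0, reg = 0xAB9A
clock 10: out=0, reg = 0xD5CD
clock 11: out=1, reg = 0x6AE6
clock 12: out=0, reg = 0x3573

00010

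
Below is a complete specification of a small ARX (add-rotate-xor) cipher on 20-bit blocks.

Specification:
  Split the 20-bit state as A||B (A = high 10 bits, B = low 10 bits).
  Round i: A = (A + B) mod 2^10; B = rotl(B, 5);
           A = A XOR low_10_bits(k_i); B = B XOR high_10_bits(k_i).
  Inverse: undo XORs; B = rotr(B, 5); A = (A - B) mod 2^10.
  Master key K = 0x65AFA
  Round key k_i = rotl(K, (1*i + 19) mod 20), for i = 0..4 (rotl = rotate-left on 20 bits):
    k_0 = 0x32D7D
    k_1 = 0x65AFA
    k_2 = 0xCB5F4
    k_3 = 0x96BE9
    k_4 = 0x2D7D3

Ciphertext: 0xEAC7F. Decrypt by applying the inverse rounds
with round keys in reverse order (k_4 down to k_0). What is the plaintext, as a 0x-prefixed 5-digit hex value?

0x2F655

s_0 = ciphertext = 0xEAC7F
s_1 = InvRound(s_0, k_4) = 0xCC946
s_2 = InvRound(s_1, k_3) = 0x50F98
s_3 = InvRound(s_2, k_2) = 0x84AA5
s_4 = InvRound(s_3, k_1) = 0x9BE79
s_5 = InvRound(s_4, k_0) = 0x2F655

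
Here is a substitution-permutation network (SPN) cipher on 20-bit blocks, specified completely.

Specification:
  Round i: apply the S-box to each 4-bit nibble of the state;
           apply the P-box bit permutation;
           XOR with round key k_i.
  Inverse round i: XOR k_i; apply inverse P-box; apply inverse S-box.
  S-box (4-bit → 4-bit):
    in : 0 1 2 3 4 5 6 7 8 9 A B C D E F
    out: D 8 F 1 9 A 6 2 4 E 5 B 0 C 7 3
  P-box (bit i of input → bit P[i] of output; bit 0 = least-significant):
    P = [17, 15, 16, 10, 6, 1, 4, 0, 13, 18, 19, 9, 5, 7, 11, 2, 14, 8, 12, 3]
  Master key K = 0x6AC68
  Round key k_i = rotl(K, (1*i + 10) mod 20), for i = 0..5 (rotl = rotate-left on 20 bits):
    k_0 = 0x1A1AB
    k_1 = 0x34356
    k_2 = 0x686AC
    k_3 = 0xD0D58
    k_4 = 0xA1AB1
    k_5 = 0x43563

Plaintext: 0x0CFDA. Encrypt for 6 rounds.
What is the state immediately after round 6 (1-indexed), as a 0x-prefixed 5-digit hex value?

s_0 = plaintext = 0x0CFDA
s_1 = Round(s_0, k_0) = 0x6D1B2
s_2 = Round(s_1, k_1) = 0x0DC11
s_3 = Round(s_2, k_2) = 0x6DAA1
s_4 = Round(s_3, k_3) = 0x5300C
s_5 = Round(s_4, k_4) = 0x239C8
s_6 = Round(s_5, k_5) = 0x9664B

0x9664B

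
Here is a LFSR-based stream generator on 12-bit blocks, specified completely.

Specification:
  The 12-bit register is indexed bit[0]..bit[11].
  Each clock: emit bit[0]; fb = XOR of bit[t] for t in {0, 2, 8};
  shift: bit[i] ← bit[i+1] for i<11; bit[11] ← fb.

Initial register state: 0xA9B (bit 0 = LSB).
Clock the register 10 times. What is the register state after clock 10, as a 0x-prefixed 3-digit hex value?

0x11E

reg_0 = 0xA9B
clock 1: out=1, reg = 0xD4D
clock 2: out=1, reg = 0xEA6
clock 3: out=0, reg = 0xF53
clock 4: out=1, reg = 0x7A9
clock 5: out=1, reg = 0x3D4
clock 6: out=0, reg = 0x1EA
clock 7: out=0, reg = 0x8F5
clock 8: out=1, reg = 0x47A
clock 9: out=0, reg = 0x23D
clock 10: out=1, reg = 0x11E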